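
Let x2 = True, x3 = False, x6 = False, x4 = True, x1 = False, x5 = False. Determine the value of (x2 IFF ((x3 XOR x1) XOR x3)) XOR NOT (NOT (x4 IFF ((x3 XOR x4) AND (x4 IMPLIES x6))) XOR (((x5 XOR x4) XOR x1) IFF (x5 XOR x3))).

Substituting x2=True, x3=False, x6=False, x4=True, x1=False, x5=False:
x3 XOR x1 = False XOR False = False
(x3 XOR x1) XOR x3 = False XOR False = False
x2 IFF ((x3 XOR x1) XOR x3) = True IFF False = False
x3 XOR x4 = False XOR True = True
x4 IMPLIES x6 = True IMPLIES False = False
(x3 XOR x4) AND (x4 IMPLIES x6) = True AND False = False
x4 IFF ((x3 XOR x4) AND (x4 IMPLIES x6)) = True IFF False = False
NOT (x4 IFF ((x3 XOR x4) AND (x4 IMPLIES x6))) = NOT False = True
x5 XOR x4 = False XOR True = True
(x5 XOR x4) XOR x1 = True XOR False = True
x5 XOR x3 = False XOR False = False
((x5 XOR x4) XOR x1) IFF (x5 XOR x3) = True IFF False = False
NOT (x4 IFF ((x3 XOR x4) AND (x4 IMPLIES x6))) XOR (((x5 XOR x4) XOR x1) IFF (x5 XOR x3)) = True XOR False = True
NOT (NOT (x4 IFF ((x3 XOR x4) AND (x4 IMPLIES x6))) XOR (((x5 XOR x4) XOR x1) IFF (x5 XOR x3))) = NOT True = False
(x2 IFF ((x3 XOR x1) XOR x3)) XOR NOT (NOT (x4 IFF ((x3 XOR x4) AND (x4 IMPLIES x6))) XOR (((x5 XOR x4) XOR x1) IFF (x5 XOR x3))) = False XOR False = False

False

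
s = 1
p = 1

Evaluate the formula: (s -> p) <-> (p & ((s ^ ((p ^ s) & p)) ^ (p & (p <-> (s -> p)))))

s -> p = 1 -> 1 = 1
p ^ s = 1 ^ 1 = 0
(p ^ s) & p = 0 & 1 = 0
s ^ ((p ^ s) & p) = 1 ^ 0 = 1
s -> p = 1 -> 1 = 1
p <-> (s -> p) = 1 <-> 1 = 1
p & (p <-> (s -> p)) = 1 & 1 = 1
(s ^ ((p ^ s) & p)) ^ (p & (p <-> (s -> p))) = 1 ^ 1 = 0
p & ((s ^ ((p ^ s) & p)) ^ (p & (p <-> (s -> p)))) = 1 & 0 = 0
(s -> p) <-> (p & ((s ^ ((p ^ s) & p)) ^ (p & (p <-> (s -> p))))) = 1 <-> 0 = 0

0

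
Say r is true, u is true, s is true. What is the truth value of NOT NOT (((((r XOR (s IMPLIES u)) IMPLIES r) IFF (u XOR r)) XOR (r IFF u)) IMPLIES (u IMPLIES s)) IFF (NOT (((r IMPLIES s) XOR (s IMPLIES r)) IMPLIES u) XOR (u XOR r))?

F

s IMPLIES u = T IMPLIES T = T
r XOR (s IMPLIES u) = T XOR T = F
(r XOR (s IMPLIES u)) IMPLIES r = F IMPLIES T = T
u XOR r = T XOR T = F
((r XOR (s IMPLIES u)) IMPLIES r) IFF (u XOR r) = T IFF F = F
r IFF u = T IFF T = T
(((r XOR (s IMPLIES u)) IMPLIES r) IFF (u XOR r)) XOR (r IFF u) = F XOR T = T
u IMPLIES s = T IMPLIES T = T
((((r XOR (s IMPLIES u)) IMPLIES r) IFF (u XOR r)) XOR (r IFF u)) IMPLIES (u IMPLIES s) = T IMPLIES T = T
NOT (((((r XOR (s IMPLIES u)) IMPLIES r) IFF (u XOR r)) XOR (r IFF u)) IMPLIES (u IMPLIES s)) = NOT T = F
NOT NOT (((((r XOR (s IMPLIES u)) IMPLIES r) IFF (u XOR r)) XOR (r IFF u)) IMPLIES (u IMPLIES s)) = NOT F = T
r IMPLIES s = T IMPLIES T = T
s IMPLIES r = T IMPLIES T = T
(r IMPLIES s) XOR (s IMPLIES r) = T XOR T = F
((r IMPLIES s) XOR (s IMPLIES r)) IMPLIES u = F IMPLIES T = T
NOT (((r IMPLIES s) XOR (s IMPLIES r)) IMPLIES u) = NOT T = F
u XOR r = T XOR T = F
NOT (((r IMPLIES s) XOR (s IMPLIES r)) IMPLIES u) XOR (u XOR r) = F XOR F = F
NOT NOT (((((r XOR (s IMPLIES u)) IMPLIES r) IFF (u XOR r)) XOR (r IFF u)) IMPLIES (u IMPLIES s)) IFF (NOT (((r IMPLIES s) XOR (s IMPLIES r)) IMPLIES u) XOR (u XOR r)) = T IFF F = F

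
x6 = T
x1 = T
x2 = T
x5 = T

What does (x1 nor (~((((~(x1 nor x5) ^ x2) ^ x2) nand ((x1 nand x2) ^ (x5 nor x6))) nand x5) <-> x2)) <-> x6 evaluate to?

x1 nor x5 = T nor T = F
~(x1 nor x5) = ~F = T
~(x1 nor x5) ^ x2 = T ^ T = F
(~(x1 nor x5) ^ x2) ^ x2 = F ^ T = T
x1 nand x2 = T nand T = F
x5 nor x6 = T nor T = F
(x1 nand x2) ^ (x5 nor x6) = F ^ F = F
((~(x1 nor x5) ^ x2) ^ x2) nand ((x1 nand x2) ^ (x5 nor x6)) = T nand F = T
(((~(x1 nor x5) ^ x2) ^ x2) nand ((x1 nand x2) ^ (x5 nor x6))) nand x5 = T nand T = F
~((((~(x1 nor x5) ^ x2) ^ x2) nand ((x1 nand x2) ^ (x5 nor x6))) nand x5) = ~F = T
~((((~(x1 nor x5) ^ x2) ^ x2) nand ((x1 nand x2) ^ (x5 nor x6))) nand x5) <-> x2 = T <-> T = T
x1 nor (~((((~(x1 nor x5) ^ x2) ^ x2) nand ((x1 nand x2) ^ (x5 nor x6))) nand x5) <-> x2) = T nor T = F
(x1 nor (~((((~(x1 nor x5) ^ x2) ^ x2) nand ((x1 nand x2) ^ (x5 nor x6))) nand x5) <-> x2)) <-> x6 = F <-> T = F

F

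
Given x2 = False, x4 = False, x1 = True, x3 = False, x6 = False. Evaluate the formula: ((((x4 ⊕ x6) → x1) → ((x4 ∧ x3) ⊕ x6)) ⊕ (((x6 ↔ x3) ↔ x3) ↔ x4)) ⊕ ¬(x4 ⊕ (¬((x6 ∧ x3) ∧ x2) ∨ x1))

True

x4 ⊕ x6 = False ⊕ False = False
(x4 ⊕ x6) → x1 = False → True = True
x4 ∧ x3 = False ∧ False = False
(x4 ∧ x3) ⊕ x6 = False ⊕ False = False
((x4 ⊕ x6) → x1) → ((x4 ∧ x3) ⊕ x6) = True → False = False
x6 ↔ x3 = False ↔ False = True
(x6 ↔ x3) ↔ x3 = True ↔ False = False
((x6 ↔ x3) ↔ x3) ↔ x4 = False ↔ False = True
(((x4 ⊕ x6) → x1) → ((x4 ∧ x3) ⊕ x6)) ⊕ (((x6 ↔ x3) ↔ x3) ↔ x4) = False ⊕ True = True
x6 ∧ x3 = False ∧ False = False
(x6 ∧ x3) ∧ x2 = False ∧ False = False
¬((x6 ∧ x3) ∧ x2) = ¬False = True
¬((x6 ∧ x3) ∧ x2) ∨ x1 = True ∨ True = True
x4 ⊕ (¬((x6 ∧ x3) ∧ x2) ∨ x1) = False ⊕ True = True
¬(x4 ⊕ (¬((x6 ∧ x3) ∧ x2) ∨ x1)) = ¬True = False
((((x4 ⊕ x6) → x1) → ((x4 ∧ x3) ⊕ x6)) ⊕ (((x6 ↔ x3) ↔ x3) ↔ x4)) ⊕ ¬(x4 ⊕ (¬((x6 ∧ x3) ∧ x2) ∨ x1)) = True ⊕ False = True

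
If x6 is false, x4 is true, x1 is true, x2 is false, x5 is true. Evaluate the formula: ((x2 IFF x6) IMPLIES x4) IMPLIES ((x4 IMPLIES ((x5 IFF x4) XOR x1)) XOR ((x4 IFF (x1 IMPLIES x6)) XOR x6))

False

x2 IFF x6 = False IFF False = True
(x2 IFF x6) IMPLIES x4 = True IMPLIES True = True
x5 IFF x4 = True IFF True = True
(x5 IFF x4) XOR x1 = True XOR True = False
x4 IMPLIES ((x5 IFF x4) XOR x1) = True IMPLIES False = False
x1 IMPLIES x6 = True IMPLIES False = False
x4 IFF (x1 IMPLIES x6) = True IFF False = False
(x4 IFF (x1 IMPLIES x6)) XOR x6 = False XOR False = False
(x4 IMPLIES ((x5 IFF x4) XOR x1)) XOR ((x4 IFF (x1 IMPLIES x6)) XOR x6) = False XOR False = False
((x2 IFF x6) IMPLIES x4) IMPLIES ((x4 IMPLIES ((x5 IFF x4) XOR x1)) XOR ((x4 IFF (x1 IMPLIES x6)) XOR x6)) = True IMPLIES False = False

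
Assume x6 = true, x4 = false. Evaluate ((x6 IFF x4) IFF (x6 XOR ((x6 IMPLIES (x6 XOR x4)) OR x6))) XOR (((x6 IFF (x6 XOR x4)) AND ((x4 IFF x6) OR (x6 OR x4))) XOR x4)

x6 IFF x4 = true IFF false = false
x6 XOR x4 = true XOR false = true
x6 IMPLIES (x6 XOR x4) = true IMPLIES true = true
(x6 IMPLIES (x6 XOR x4)) OR x6 = true OR true = true
x6 XOR ((x6 IMPLIES (x6 XOR x4)) OR x6) = true XOR true = false
(x6 IFF x4) IFF (x6 XOR ((x6 IMPLIES (x6 XOR x4)) OR x6)) = false IFF false = true
x6 XOR x4 = true XOR false = true
x6 IFF (x6 XOR x4) = true IFF true = true
x4 IFF x6 = false IFF true = false
x6 OR x4 = true OR false = true
(x4 IFF x6) OR (x6 OR x4) = false OR true = true
(x6 IFF (x6 XOR x4)) AND ((x4 IFF x6) OR (x6 OR x4)) = true AND true = true
((x6 IFF (x6 XOR x4)) AND ((x4 IFF x6) OR (x6 OR x4))) XOR x4 = true XOR false = true
((x6 IFF x4) IFF (x6 XOR ((x6 IMPLIES (x6 XOR x4)) OR x6))) XOR (((x6 IFF (x6 XOR x4)) AND ((x4 IFF x6) OR (x6 OR x4))) XOR x4) = true XOR true = false

false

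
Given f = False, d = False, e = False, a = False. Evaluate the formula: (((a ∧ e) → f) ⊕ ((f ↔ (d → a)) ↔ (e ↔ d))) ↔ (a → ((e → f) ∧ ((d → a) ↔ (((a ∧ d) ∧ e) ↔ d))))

True

Substituting f=False, d=False, e=False, a=False:
a ∧ e = False ∧ False = False
(a ∧ e) → f = False → False = True
d → a = False → False = True
f ↔ (d → a) = False ↔ True = False
e ↔ d = False ↔ False = True
(f ↔ (d → a)) ↔ (e ↔ d) = False ↔ True = False
((a ∧ e) → f) ⊕ ((f ↔ (d → a)) ↔ (e ↔ d)) = True ⊕ False = True
e → f = False → False = True
d → a = False → False = True
a ∧ d = False ∧ False = False
(a ∧ d) ∧ e = False ∧ False = False
((a ∧ d) ∧ e) ↔ d = False ↔ False = True
(d → a) ↔ (((a ∧ d) ∧ e) ↔ d) = True ↔ True = True
(e → f) ∧ ((d → a) ↔ (((a ∧ d) ∧ e) ↔ d)) = True ∧ True = True
a → ((e → f) ∧ ((d → a) ↔ (((a ∧ d) ∧ e) ↔ d))) = False → True = True
(((a ∧ e) → f) ⊕ ((f ↔ (d → a)) ↔ (e ↔ d))) ↔ (a → ((e → f) ∧ ((d → a) ↔ (((a ∧ d) ∧ e) ↔ d)))) = True ↔ True = True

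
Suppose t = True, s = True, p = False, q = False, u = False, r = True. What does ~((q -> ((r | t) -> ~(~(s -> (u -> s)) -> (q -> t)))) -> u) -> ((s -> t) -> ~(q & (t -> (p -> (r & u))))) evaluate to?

True

r | t = True | True = True
u -> s = False -> True = True
s -> (u -> s) = True -> True = True
~(s -> (u -> s)) = ~True = False
q -> t = False -> True = True
~(s -> (u -> s)) -> (q -> t) = False -> True = True
~(~(s -> (u -> s)) -> (q -> t)) = ~True = False
(r | t) -> ~(~(s -> (u -> s)) -> (q -> t)) = True -> False = False
q -> ((r | t) -> ~(~(s -> (u -> s)) -> (q -> t))) = False -> False = True
(q -> ((r | t) -> ~(~(s -> (u -> s)) -> (q -> t)))) -> u = True -> False = False
~((q -> ((r | t) -> ~(~(s -> (u -> s)) -> (q -> t)))) -> u) = ~False = True
s -> t = True -> True = True
r & u = True & False = False
p -> (r & u) = False -> False = True
t -> (p -> (r & u)) = True -> True = True
q & (t -> (p -> (r & u))) = False & True = False
~(q & (t -> (p -> (r & u)))) = ~False = True
(s -> t) -> ~(q & (t -> (p -> (r & u)))) = True -> True = True
~((q -> ((r | t) -> ~(~(s -> (u -> s)) -> (q -> t)))) -> u) -> ((s -> t) -> ~(q & (t -> (p -> (r & u))))) = True -> True = True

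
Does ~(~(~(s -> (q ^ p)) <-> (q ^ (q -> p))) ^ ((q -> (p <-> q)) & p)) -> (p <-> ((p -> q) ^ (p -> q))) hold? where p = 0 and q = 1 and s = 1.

q ^ p = 1 ^ 0 = 1
s -> (q ^ p) = 1 -> 1 = 1
~(s -> (q ^ p)) = ~1 = 0
q -> p = 1 -> 0 = 0
q ^ (q -> p) = 1 ^ 0 = 1
~(s -> (q ^ p)) <-> (q ^ (q -> p)) = 0 <-> 1 = 0
~(~(s -> (q ^ p)) <-> (q ^ (q -> p))) = ~0 = 1
p <-> q = 0 <-> 1 = 0
q -> (p <-> q) = 1 -> 0 = 0
(q -> (p <-> q)) & p = 0 & 0 = 0
~(~(s -> (q ^ p)) <-> (q ^ (q -> p))) ^ ((q -> (p <-> q)) & p) = 1 ^ 0 = 1
~(~(~(s -> (q ^ p)) <-> (q ^ (q -> p))) ^ ((q -> (p <-> q)) & p)) = ~1 = 0
p -> q = 0 -> 1 = 1
p -> q = 0 -> 1 = 1
(p -> q) ^ (p -> q) = 1 ^ 1 = 0
p <-> ((p -> q) ^ (p -> q)) = 0 <-> 0 = 1
~(~(~(s -> (q ^ p)) <-> (q ^ (q -> p))) ^ ((q -> (p <-> q)) & p)) -> (p <-> ((p -> q) ^ (p -> q))) = 0 -> 1 = 1

1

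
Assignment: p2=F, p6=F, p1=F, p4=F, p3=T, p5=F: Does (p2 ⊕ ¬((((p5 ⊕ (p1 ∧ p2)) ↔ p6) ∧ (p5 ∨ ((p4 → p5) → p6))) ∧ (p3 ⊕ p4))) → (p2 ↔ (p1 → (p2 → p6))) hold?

F

Substituting p2=F, p6=F, p1=F, p4=F, p3=T, p5=F:
p1 ∧ p2 = F ∧ F = F
p5 ⊕ (p1 ∧ p2) = F ⊕ F = F
(p5 ⊕ (p1 ∧ p2)) ↔ p6 = F ↔ F = T
p4 → p5 = F → F = T
(p4 → p5) → p6 = T → F = F
p5 ∨ ((p4 → p5) → p6) = F ∨ F = F
((p5 ⊕ (p1 ∧ p2)) ↔ p6) ∧ (p5 ∨ ((p4 → p5) → p6)) = T ∧ F = F
p3 ⊕ p4 = T ⊕ F = T
(((p5 ⊕ (p1 ∧ p2)) ↔ p6) ∧ (p5 ∨ ((p4 → p5) → p6))) ∧ (p3 ⊕ p4) = F ∧ T = F
¬((((p5 ⊕ (p1 ∧ p2)) ↔ p6) ∧ (p5 ∨ ((p4 → p5) → p6))) ∧ (p3 ⊕ p4)) = ¬F = T
p2 ⊕ ¬((((p5 ⊕ (p1 ∧ p2)) ↔ p6) ∧ (p5 ∨ ((p4 → p5) → p6))) ∧ (p3 ⊕ p4)) = F ⊕ T = T
p2 → p6 = F → F = T
p1 → (p2 → p6) = F → T = T
p2 ↔ (p1 → (p2 → p6)) = F ↔ T = F
(p2 ⊕ ¬((((p5 ⊕ (p1 ∧ p2)) ↔ p6) ∧ (p5 ∨ ((p4 → p5) → p6))) ∧ (p3 ⊕ p4))) → (p2 ↔ (p1 → (p2 → p6))) = T → F = F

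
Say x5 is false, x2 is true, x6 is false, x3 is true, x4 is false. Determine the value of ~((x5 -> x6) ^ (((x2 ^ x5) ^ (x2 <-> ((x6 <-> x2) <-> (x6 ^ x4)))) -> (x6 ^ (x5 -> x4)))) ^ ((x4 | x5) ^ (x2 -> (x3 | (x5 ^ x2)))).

x5 -> x6 = F -> F = T
x2 ^ x5 = T ^ F = T
x6 <-> x2 = F <-> T = F
x6 ^ x4 = F ^ F = F
(x6 <-> x2) <-> (x6 ^ x4) = F <-> F = T
x2 <-> ((x6 <-> x2) <-> (x6 ^ x4)) = T <-> T = T
(x2 ^ x5) ^ (x2 <-> ((x6 <-> x2) <-> (x6 ^ x4))) = T ^ T = F
x5 -> x4 = F -> F = T
x6 ^ (x5 -> x4) = F ^ T = T
((x2 ^ x5) ^ (x2 <-> ((x6 <-> x2) <-> (x6 ^ x4)))) -> (x6 ^ (x5 -> x4)) = F -> T = T
(x5 -> x6) ^ (((x2 ^ x5) ^ (x2 <-> ((x6 <-> x2) <-> (x6 ^ x4)))) -> (x6 ^ (x5 -> x4))) = T ^ T = F
~((x5 -> x6) ^ (((x2 ^ x5) ^ (x2 <-> ((x6 <-> x2) <-> (x6 ^ x4)))) -> (x6 ^ (x5 -> x4)))) = ~F = T
x4 | x5 = F | F = F
x5 ^ x2 = F ^ T = T
x3 | (x5 ^ x2) = T | T = T
x2 -> (x3 | (x5 ^ x2)) = T -> T = T
(x4 | x5) ^ (x2 -> (x3 | (x5 ^ x2))) = F ^ T = T
~((x5 -> x6) ^ (((x2 ^ x5) ^ (x2 <-> ((x6 <-> x2) <-> (x6 ^ x4)))) -> (x6 ^ (x5 -> x4)))) ^ ((x4 | x5) ^ (x2 -> (x3 | (x5 ^ x2)))) = T ^ T = F

F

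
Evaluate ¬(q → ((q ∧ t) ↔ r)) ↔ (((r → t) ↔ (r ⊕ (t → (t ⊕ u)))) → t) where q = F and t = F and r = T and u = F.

T

q ∧ t = F ∧ F = F
(q ∧ t) ↔ r = F ↔ T = F
q → ((q ∧ t) ↔ r) = F → F = T
¬(q → ((q ∧ t) ↔ r)) = ¬T = F
r → t = T → F = F
t ⊕ u = F ⊕ F = F
t → (t ⊕ u) = F → F = T
r ⊕ (t → (t ⊕ u)) = T ⊕ T = F
(r → t) ↔ (r ⊕ (t → (t ⊕ u))) = F ↔ F = T
((r → t) ↔ (r ⊕ (t → (t ⊕ u)))) → t = T → F = F
¬(q → ((q ∧ t) ↔ r)) ↔ (((r → t) ↔ (r ⊕ (t → (t ⊕ u)))) → t) = F ↔ F = T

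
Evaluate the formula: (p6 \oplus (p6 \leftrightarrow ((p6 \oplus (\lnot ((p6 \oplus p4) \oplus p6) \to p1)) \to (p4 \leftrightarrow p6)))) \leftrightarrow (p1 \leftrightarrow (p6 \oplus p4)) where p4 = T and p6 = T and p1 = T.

T

Substituting p4=T, p6=T, p1=T:
p6 \oplus p4 = T \oplus T = F
(p6 \oplus p4) \oplus p6 = F \oplus T = T
\lnot ((p6 \oplus p4) \oplus p6) = \lnot T = F
\lnot ((p6 \oplus p4) \oplus p6) \to p1 = F \to T = T
p6 \oplus (\lnot ((p6 \oplus p4) \oplus p6) \to p1) = T \oplus T = F
p4 \leftrightarrow p6 = T \leftrightarrow T = T
(p6 \oplus (\lnot ((p6 \oplus p4) \oplus p6) \to p1)) \to (p4 \leftrightarrow p6) = F \to T = T
p6 \leftrightarrow ((p6 \oplus (\lnot ((p6 \oplus p4) \oplus p6) \to p1)) \to (p4 \leftrightarrow p6)) = T \leftrightarrow T = T
p6 \oplus (p6 \leftrightarrow ((p6 \oplus (\lnot ((p6 \oplus p4) \oplus p6) \to p1)) \to (p4 \leftrightarrow p6))) = T \oplus T = F
p6 \oplus p4 = T \oplus T = F
p1 \leftrightarrow (p6 \oplus p4) = T \leftrightarrow F = F
(p6 \oplus (p6 \leftrightarrow ((p6 \oplus (\lnot ((p6 \oplus p4) \oplus p6) \to p1)) \to (p4 \leftrightarrow p6)))) \leftrightarrow (p1 \leftrightarrow (p6 \oplus p4)) = F \leftrightarrow F = T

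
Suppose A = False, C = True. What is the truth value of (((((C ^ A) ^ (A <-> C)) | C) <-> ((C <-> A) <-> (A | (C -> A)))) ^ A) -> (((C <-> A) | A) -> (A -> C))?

True

Substituting A=False, C=True:
C ^ A = True ^ False = True
A <-> C = False <-> True = False
(C ^ A) ^ (A <-> C) = True ^ False = True
((C ^ A) ^ (A <-> C)) | C = True | True = True
C <-> A = True <-> False = False
C -> A = True -> False = False
A | (C -> A) = False | False = False
(C <-> A) <-> (A | (C -> A)) = False <-> False = True
(((C ^ A) ^ (A <-> C)) | C) <-> ((C <-> A) <-> (A | (C -> A))) = True <-> True = True
((((C ^ A) ^ (A <-> C)) | C) <-> ((C <-> A) <-> (A | (C -> A)))) ^ A = True ^ False = True
C <-> A = True <-> False = False
(C <-> A) | A = False | False = False
A -> C = False -> True = True
((C <-> A) | A) -> (A -> C) = False -> True = True
(((((C ^ A) ^ (A <-> C)) | C) <-> ((C <-> A) <-> (A | (C -> A)))) ^ A) -> (((C <-> A) | A) -> (A -> C)) = True -> True = True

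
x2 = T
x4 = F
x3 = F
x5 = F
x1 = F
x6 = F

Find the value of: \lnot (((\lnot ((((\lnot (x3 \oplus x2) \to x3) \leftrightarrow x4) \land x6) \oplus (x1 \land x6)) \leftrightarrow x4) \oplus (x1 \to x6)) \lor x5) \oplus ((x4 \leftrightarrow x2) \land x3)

F

x3 \oplus x2 = F \oplus T = T
\lnot (x3 \oplus x2) = \lnot T = F
\lnot (x3 \oplus x2) \to x3 = F \to F = T
(\lnot (x3 \oplus x2) \to x3) \leftrightarrow x4 = T \leftrightarrow F = F
((\lnot (x3 \oplus x2) \to x3) \leftrightarrow x4) \land x6 = F \land F = F
x1 \land x6 = F \land F = F
(((\lnot (x3 \oplus x2) \to x3) \leftrightarrow x4) \land x6) \oplus (x1 \land x6) = F \oplus F = F
\lnot ((((\lnot (x3 \oplus x2) \to x3) \leftrightarrow x4) \land x6) \oplus (x1 \land x6)) = \lnot F = T
\lnot ((((\lnot (x3 \oplus x2) \to x3) \leftrightarrow x4) \land x6) \oplus (x1 \land x6)) \leftrightarrow x4 = T \leftrightarrow F = F
x1 \to x6 = F \to F = T
(\lnot ((((\lnot (x3 \oplus x2) \to x3) \leftrightarrow x4) \land x6) \oplus (x1 \land x6)) \leftrightarrow x4) \oplus (x1 \to x6) = F \oplus T = T
((\lnot ((((\lnot (x3 \oplus x2) \to x3) \leftrightarrow x4) \land x6) \oplus (x1 \land x6)) \leftrightarrow x4) \oplus (x1 \to x6)) \lor x5 = T \lor F = T
\lnot (((\lnot ((((\lnot (x3 \oplus x2) \to x3) \leftrightarrow x4) \land x6) \oplus (x1 \land x6)) \leftrightarrow x4) \oplus (x1 \to x6)) \lor x5) = \lnot T = F
x4 \leftrightarrow x2 = F \leftrightarrow T = F
(x4 \leftrightarrow x2) \land x3 = F \land F = F
\lnot (((\lnot ((((\lnot (x3 \oplus x2) \to x3) \leftrightarrow x4) \land x6) \oplus (x1 \land x6)) \leftrightarrow x4) \oplus (x1 \to x6)) \lor x5) \oplus ((x4 \leftrightarrow x2) \land x3) = F \oplus F = F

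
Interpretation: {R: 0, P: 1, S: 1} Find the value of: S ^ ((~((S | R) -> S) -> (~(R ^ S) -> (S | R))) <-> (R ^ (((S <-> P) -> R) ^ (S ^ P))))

Substituting R=0, P=1, S=1:
S | R = 1 | 0 = 1
(S | R) -> S = 1 -> 1 = 1
~((S | R) -> S) = ~1 = 0
R ^ S = 0 ^ 1 = 1
~(R ^ S) = ~1 = 0
S | R = 1 | 0 = 1
~(R ^ S) -> (S | R) = 0 -> 1 = 1
~((S | R) -> S) -> (~(R ^ S) -> (S | R)) = 0 -> 1 = 1
S <-> P = 1 <-> 1 = 1
(S <-> P) -> R = 1 -> 0 = 0
S ^ P = 1 ^ 1 = 0
((S <-> P) -> R) ^ (S ^ P) = 0 ^ 0 = 0
R ^ (((S <-> P) -> R) ^ (S ^ P)) = 0 ^ 0 = 0
(~((S | R) -> S) -> (~(R ^ S) -> (S | R))) <-> (R ^ (((S <-> P) -> R) ^ (S ^ P))) = 1 <-> 0 = 0
S ^ ((~((S | R) -> S) -> (~(R ^ S) -> (S | R))) <-> (R ^ (((S <-> P) -> R) ^ (S ^ P)))) = 1 ^ 0 = 1

1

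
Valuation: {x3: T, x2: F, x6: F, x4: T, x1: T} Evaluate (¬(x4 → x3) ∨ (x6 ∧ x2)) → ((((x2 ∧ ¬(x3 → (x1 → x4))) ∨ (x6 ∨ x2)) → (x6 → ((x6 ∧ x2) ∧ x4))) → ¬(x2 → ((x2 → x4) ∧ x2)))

x4 → x3 = T → T = T
¬(x4 → x3) = ¬T = F
x6 ∧ x2 = F ∧ F = F
¬(x4 → x3) ∨ (x6 ∧ x2) = F ∨ F = F
x1 → x4 = T → T = T
x3 → (x1 → x4) = T → T = T
¬(x3 → (x1 → x4)) = ¬T = F
x2 ∧ ¬(x3 → (x1 → x4)) = F ∧ F = F
x6 ∨ x2 = F ∨ F = F
(x2 ∧ ¬(x3 → (x1 → x4))) ∨ (x6 ∨ x2) = F ∨ F = F
x6 ∧ x2 = F ∧ F = F
(x6 ∧ x2) ∧ x4 = F ∧ T = F
x6 → ((x6 ∧ x2) ∧ x4) = F → F = T
((x2 ∧ ¬(x3 → (x1 → x4))) ∨ (x6 ∨ x2)) → (x6 → ((x6 ∧ x2) ∧ x4)) = F → T = T
x2 → x4 = F → T = T
(x2 → x4) ∧ x2 = T ∧ F = F
x2 → ((x2 → x4) ∧ x2) = F → F = T
¬(x2 → ((x2 → x4) ∧ x2)) = ¬T = F
(((x2 ∧ ¬(x3 → (x1 → x4))) ∨ (x6 ∨ x2)) → (x6 → ((x6 ∧ x2) ∧ x4))) → ¬(x2 → ((x2 → x4) ∧ x2)) = T → F = F
(¬(x4 → x3) ∨ (x6 ∧ x2)) → ((((x2 ∧ ¬(x3 → (x1 → x4))) ∨ (x6 ∨ x2)) → (x6 → ((x6 ∧ x2) ∧ x4))) → ¬(x2 → ((x2 → x4) ∧ x2))) = F → F = T

T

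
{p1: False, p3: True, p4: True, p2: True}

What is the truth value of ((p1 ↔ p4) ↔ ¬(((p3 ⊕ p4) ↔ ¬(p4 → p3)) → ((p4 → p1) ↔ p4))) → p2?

True

p1 ↔ p4 = False ↔ True = False
p3 ⊕ p4 = True ⊕ True = False
p4 → p3 = True → True = True
¬(p4 → p3) = ¬True = False
(p3 ⊕ p4) ↔ ¬(p4 → p3) = False ↔ False = True
p4 → p1 = True → False = False
(p4 → p1) ↔ p4 = False ↔ True = False
((p3 ⊕ p4) ↔ ¬(p4 → p3)) → ((p4 → p1) ↔ p4) = True → False = False
¬(((p3 ⊕ p4) ↔ ¬(p4 → p3)) → ((p4 → p1) ↔ p4)) = ¬False = True
(p1 ↔ p4) ↔ ¬(((p3 ⊕ p4) ↔ ¬(p4 → p3)) → ((p4 → p1) ↔ p4)) = False ↔ True = False
((p1 ↔ p4) ↔ ¬(((p3 ⊕ p4) ↔ ¬(p4 → p3)) → ((p4 → p1) ↔ p4))) → p2 = False → True = True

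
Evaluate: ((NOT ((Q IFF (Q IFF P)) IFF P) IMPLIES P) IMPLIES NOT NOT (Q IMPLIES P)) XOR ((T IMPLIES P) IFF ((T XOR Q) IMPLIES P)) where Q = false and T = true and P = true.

Q IFF P = false IFF true = false
Q IFF (Q IFF P) = false IFF false = true
(Q IFF (Q IFF P)) IFF P = true IFF true = true
NOT ((Q IFF (Q IFF P)) IFF P) = NOT true = false
NOT ((Q IFF (Q IFF P)) IFF P) IMPLIES P = false IMPLIES true = true
Q IMPLIES P = false IMPLIES true = true
NOT (Q IMPLIES P) = NOT true = false
NOT NOT (Q IMPLIES P) = NOT false = true
(NOT ((Q IFF (Q IFF P)) IFF P) IMPLIES P) IMPLIES NOT NOT (Q IMPLIES P) = true IMPLIES true = true
T IMPLIES P = true IMPLIES true = true
T XOR Q = true XOR false = true
(T XOR Q) IMPLIES P = true IMPLIES true = true
(T IMPLIES P) IFF ((T XOR Q) IMPLIES P) = true IFF true = true
((NOT ((Q IFF (Q IFF P)) IFF P) IMPLIES P) IMPLIES NOT NOT (Q IMPLIES P)) XOR ((T IMPLIES P) IFF ((T XOR Q) IMPLIES P)) = true XOR true = false

false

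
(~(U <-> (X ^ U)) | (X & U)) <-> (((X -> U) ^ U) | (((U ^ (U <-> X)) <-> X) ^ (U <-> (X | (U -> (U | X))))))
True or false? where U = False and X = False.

False

X ^ U = False ^ False = False
U <-> (X ^ U) = False <-> False = True
~(U <-> (X ^ U)) = ~True = False
X & U = False & False = False
~(U <-> (X ^ U)) | (X & U) = False | False = False
X -> U = False -> False = True
(X -> U) ^ U = True ^ False = True
U <-> X = False <-> False = True
U ^ (U <-> X) = False ^ True = True
(U ^ (U <-> X)) <-> X = True <-> False = False
U | X = False | False = False
U -> (U | X) = False -> False = True
X | (U -> (U | X)) = False | True = True
U <-> (X | (U -> (U | X))) = False <-> True = False
((U ^ (U <-> X)) <-> X) ^ (U <-> (X | (U -> (U | X)))) = False ^ False = False
((X -> U) ^ U) | (((U ^ (U <-> X)) <-> X) ^ (U <-> (X | (U -> (U | X))))) = True | False = True
(~(U <-> (X ^ U)) | (X & U)) <-> (((X -> U) ^ U) | (((U ^ (U <-> X)) <-> X) ^ (U <-> (X | (U -> (U | X)))))) = False <-> True = False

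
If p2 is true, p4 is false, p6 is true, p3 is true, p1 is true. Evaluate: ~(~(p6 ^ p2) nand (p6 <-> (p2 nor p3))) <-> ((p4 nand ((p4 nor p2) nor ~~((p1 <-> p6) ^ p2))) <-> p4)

1

p6 ^ p2 = 1 ^ 1 = 0
~(p6 ^ p2) = ~0 = 1
p2 nor p3 = 1 nor 1 = 0
p6 <-> (p2 nor p3) = 1 <-> 0 = 0
~(p6 ^ p2) nand (p6 <-> (p2 nor p3)) = 1 nand 0 = 1
~(~(p6 ^ p2) nand (p6 <-> (p2 nor p3))) = ~1 = 0
p4 nor p2 = 0 nor 1 = 0
p1 <-> p6 = 1 <-> 1 = 1
(p1 <-> p6) ^ p2 = 1 ^ 1 = 0
~((p1 <-> p6) ^ p2) = ~0 = 1
~~((p1 <-> p6) ^ p2) = ~1 = 0
(p4 nor p2) nor ~~((p1 <-> p6) ^ p2) = 0 nor 0 = 1
p4 nand ((p4 nor p2) nor ~~((p1 <-> p6) ^ p2)) = 0 nand 1 = 1
(p4 nand ((p4 nor p2) nor ~~((p1 <-> p6) ^ p2))) <-> p4 = 1 <-> 0 = 0
~(~(p6 ^ p2) nand (p6 <-> (p2 nor p3))) <-> ((p4 nand ((p4 nor p2) nor ~~((p1 <-> p6) ^ p2))) <-> p4) = 0 <-> 0 = 1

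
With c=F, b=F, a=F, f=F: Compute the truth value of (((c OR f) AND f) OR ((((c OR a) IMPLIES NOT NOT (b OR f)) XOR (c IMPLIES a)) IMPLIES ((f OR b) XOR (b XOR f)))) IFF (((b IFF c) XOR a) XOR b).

c OR f = F OR F = F
(c OR f) AND f = F AND F = F
c OR a = F OR F = F
b OR f = F OR F = F
NOT (b OR f) = NOT F = T
NOT NOT (b OR f) = NOT T = F
(c OR a) IMPLIES NOT NOT (b OR f) = F IMPLIES F = T
c IMPLIES a = F IMPLIES F = T
((c OR a) IMPLIES NOT NOT (b OR f)) XOR (c IMPLIES a) = T XOR T = F
f OR b = F OR F = F
b XOR f = F XOR F = F
(f OR b) XOR (b XOR f) = F XOR F = F
(((c OR a) IMPLIES NOT NOT (b OR f)) XOR (c IMPLIES a)) IMPLIES ((f OR b) XOR (b XOR f)) = F IMPLIES F = T
((c OR f) AND f) OR ((((c OR a) IMPLIES NOT NOT (b OR f)) XOR (c IMPLIES a)) IMPLIES ((f OR b) XOR (b XOR f))) = F OR T = T
b IFF c = F IFF F = T
(b IFF c) XOR a = T XOR F = T
((b IFF c) XOR a) XOR b = T XOR F = T
(((c OR f) AND f) OR ((((c OR a) IMPLIES NOT NOT (b OR f)) XOR (c IMPLIES a)) IMPLIES ((f OR b) XOR (b XOR f)))) IFF (((b IFF c) XOR a) XOR b) = T IFF T = T

T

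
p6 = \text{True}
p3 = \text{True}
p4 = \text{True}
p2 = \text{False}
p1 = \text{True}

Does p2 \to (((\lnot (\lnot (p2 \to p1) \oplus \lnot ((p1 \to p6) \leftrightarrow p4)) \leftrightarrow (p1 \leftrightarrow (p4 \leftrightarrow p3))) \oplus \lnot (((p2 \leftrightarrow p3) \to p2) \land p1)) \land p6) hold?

p2 \to p1 = \text{False} \to \text{True} = \text{True}
\lnot (p2 \to p1) = \lnot \text{True} = \text{False}
p1 \to p6 = \text{True} \to \text{True} = \text{True}
(p1 \to p6) \leftrightarrow p4 = \text{True} \leftrightarrow \text{True} = \text{True}
\lnot ((p1 \to p6) \leftrightarrow p4) = \lnot \text{True} = \text{False}
\lnot (p2 \to p1) \oplus \lnot ((p1 \to p6) \leftrightarrow p4) = \text{False} \oplus \text{False} = \text{False}
\lnot (\lnot (p2 \to p1) \oplus \lnot ((p1 \to p6) \leftrightarrow p4)) = \lnot \text{False} = \text{True}
p4 \leftrightarrow p3 = \text{True} \leftrightarrow \text{True} = \text{True}
p1 \leftrightarrow (p4 \leftrightarrow p3) = \text{True} \leftrightarrow \text{True} = \text{True}
\lnot (\lnot (p2 \to p1) \oplus \lnot ((p1 \to p6) \leftrightarrow p4)) \leftrightarrow (p1 \leftrightarrow (p4 \leftrightarrow p3)) = \text{True} \leftrightarrow \text{True} = \text{True}
p2 \leftrightarrow p3 = \text{False} \leftrightarrow \text{True} = \text{False}
(p2 \leftrightarrow p3) \to p2 = \text{False} \to \text{False} = \text{True}
((p2 \leftrightarrow p3) \to p2) \land p1 = \text{True} \land \text{True} = \text{True}
\lnot (((p2 \leftrightarrow p3) \to p2) \land p1) = \lnot \text{True} = \text{False}
(\lnot (\lnot (p2 \to p1) \oplus \lnot ((p1 \to p6) \leftrightarrow p4)) \leftrightarrow (p1 \leftrightarrow (p4 \leftrightarrow p3))) \oplus \lnot (((p2 \leftrightarrow p3) \to p2) \land p1) = \text{True} \oplus \text{False} = \text{True}
((\lnot (\lnot (p2 \to p1) \oplus \lnot ((p1 \to p6) \leftrightarrow p4)) \leftrightarrow (p1 \leftrightarrow (p4 \leftrightarrow p3))) \oplus \lnot (((p2 \leftrightarrow p3) \to p2) \land p1)) \land p6 = \text{True} \land \text{True} = \text{True}
p2 \to (((\lnot (\lnot (p2 \to p1) \oplus \lnot ((p1 \to p6) \leftrightarrow p4)) \leftrightarrow (p1 \leftrightarrow (p4 \leftrightarrow p3))) \oplus \lnot (((p2 \leftrightarrow p3) \to p2) \land p1)) \land p6) = \text{False} \to \text{True} = \text{True}

\text{True}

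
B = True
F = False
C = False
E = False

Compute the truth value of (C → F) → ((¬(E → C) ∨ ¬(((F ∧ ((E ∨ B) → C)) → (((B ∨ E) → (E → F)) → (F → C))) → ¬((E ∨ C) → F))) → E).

False

C → F = False → False = True
E → C = False → False = True
¬(E → C) = ¬True = False
E ∨ B = False ∨ True = True
(E ∨ B) → C = True → False = False
F ∧ ((E ∨ B) → C) = False ∧ False = False
B ∨ E = True ∨ False = True
E → F = False → False = True
(B ∨ E) → (E → F) = True → True = True
F → C = False → False = True
((B ∨ E) → (E → F)) → (F → C) = True → True = True
(F ∧ ((E ∨ B) → C)) → (((B ∨ E) → (E → F)) → (F → C)) = False → True = True
E ∨ C = False ∨ False = False
(E ∨ C) → F = False → False = True
¬((E ∨ C) → F) = ¬True = False
((F ∧ ((E ∨ B) → C)) → (((B ∨ E) → (E → F)) → (F → C))) → ¬((E ∨ C) → F) = True → False = False
¬(((F ∧ ((E ∨ B) → C)) → (((B ∨ E) → (E → F)) → (F → C))) → ¬((E ∨ C) → F)) = ¬False = True
¬(E → C) ∨ ¬(((F ∧ ((E ∨ B) → C)) → (((B ∨ E) → (E → F)) → (F → C))) → ¬((E ∨ C) → F)) = False ∨ True = True
(¬(E → C) ∨ ¬(((F ∧ ((E ∨ B) → C)) → (((B ∨ E) → (E → F)) → (F → C))) → ¬((E ∨ C) → F))) → E = True → False = False
(C → F) → ((¬(E → C) ∨ ¬(((F ∧ ((E ∨ B) → C)) → (((B ∨ E) → (E → F)) → (F → C))) → ¬((E ∨ C) → F))) → E) = True → False = False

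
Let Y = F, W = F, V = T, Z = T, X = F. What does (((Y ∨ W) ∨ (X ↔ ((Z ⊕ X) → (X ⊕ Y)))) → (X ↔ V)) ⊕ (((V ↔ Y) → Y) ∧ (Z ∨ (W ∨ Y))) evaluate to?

Substituting Y=F, W=F, V=T, Z=T, X=F:
Y ∨ W = F ∨ F = F
Z ⊕ X = T ⊕ F = T
X ⊕ Y = F ⊕ F = F
(Z ⊕ X) → (X ⊕ Y) = T → F = F
X ↔ ((Z ⊕ X) → (X ⊕ Y)) = F ↔ F = T
(Y ∨ W) ∨ (X ↔ ((Z ⊕ X) → (X ⊕ Y))) = F ∨ T = T
X ↔ V = F ↔ T = F
((Y ∨ W) ∨ (X ↔ ((Z ⊕ X) → (X ⊕ Y)))) → (X ↔ V) = T → F = F
V ↔ Y = T ↔ F = F
(V ↔ Y) → Y = F → F = T
W ∨ Y = F ∨ F = F
Z ∨ (W ∨ Y) = T ∨ F = T
((V ↔ Y) → Y) ∧ (Z ∨ (W ∨ Y)) = T ∧ T = T
(((Y ∨ W) ∨ (X ↔ ((Z ⊕ X) → (X ⊕ Y)))) → (X ↔ V)) ⊕ (((V ↔ Y) → Y) ∧ (Z ∨ (W ∨ Y))) = F ⊕ T = T

T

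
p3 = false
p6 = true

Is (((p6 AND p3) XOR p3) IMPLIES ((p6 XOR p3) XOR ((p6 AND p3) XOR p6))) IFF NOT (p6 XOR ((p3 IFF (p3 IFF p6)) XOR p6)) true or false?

p6 AND p3 = true AND false = false
(p6 AND p3) XOR p3 = false XOR false = false
p6 XOR p3 = true XOR false = true
p6 AND p3 = true AND false = false
(p6 AND p3) XOR p6 = false XOR true = true
(p6 XOR p3) XOR ((p6 AND p3) XOR p6) = true XOR true = false
((p6 AND p3) XOR p3) IMPLIES ((p6 XOR p3) XOR ((p6 AND p3) XOR p6)) = false IMPLIES false = true
p3 IFF p6 = false IFF true = false
p3 IFF (p3 IFF p6) = false IFF false = true
(p3 IFF (p3 IFF p6)) XOR p6 = true XOR true = false
p6 XOR ((p3 IFF (p3 IFF p6)) XOR p6) = true XOR false = true
NOT (p6 XOR ((p3 IFF (p3 IFF p6)) XOR p6)) = NOT true = false
(((p6 AND p3) XOR p3) IMPLIES ((p6 XOR p3) XOR ((p6 AND p3) XOR p6))) IFF NOT (p6 XOR ((p3 IFF (p3 IFF p6)) XOR p6)) = true IFF false = false

false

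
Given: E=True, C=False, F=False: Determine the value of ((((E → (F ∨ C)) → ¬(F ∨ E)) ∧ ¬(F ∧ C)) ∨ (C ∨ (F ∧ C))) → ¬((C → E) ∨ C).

F ∨ C = False ∨ False = False
E → (F ∨ C) = True → False = False
F ∨ E = False ∨ True = True
¬(F ∨ E) = ¬True = False
(E → (F ∨ C)) → ¬(F ∨ E) = False → False = True
F ∧ C = False ∧ False = False
¬(F ∧ C) = ¬False = True
((E → (F ∨ C)) → ¬(F ∨ E)) ∧ ¬(F ∧ C) = True ∧ True = True
F ∧ C = False ∧ False = False
C ∨ (F ∧ C) = False ∨ False = False
(((E → (F ∨ C)) → ¬(F ∨ E)) ∧ ¬(F ∧ C)) ∨ (C ∨ (F ∧ C)) = True ∨ False = True
C → E = False → True = True
(C → E) ∨ C = True ∨ False = True
¬((C → E) ∨ C) = ¬True = False
((((E → (F ∨ C)) → ¬(F ∨ E)) ∧ ¬(F ∧ C)) ∨ (C ∨ (F ∧ C))) → ¬((C → E) ∨ C) = True → False = False

False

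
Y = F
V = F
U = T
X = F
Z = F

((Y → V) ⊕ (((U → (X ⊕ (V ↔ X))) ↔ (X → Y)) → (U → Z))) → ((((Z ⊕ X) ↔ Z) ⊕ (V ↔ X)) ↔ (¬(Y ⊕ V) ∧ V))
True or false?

T

Y → V = F → F = T
V ↔ X = F ↔ F = T
X ⊕ (V ↔ X) = F ⊕ T = T
U → (X ⊕ (V ↔ X)) = T → T = T
X → Y = F → F = T
(U → (X ⊕ (V ↔ X))) ↔ (X → Y) = T ↔ T = T
U → Z = T → F = F
((U → (X ⊕ (V ↔ X))) ↔ (X → Y)) → (U → Z) = T → F = F
(Y → V) ⊕ (((U → (X ⊕ (V ↔ X))) ↔ (X → Y)) → (U → Z)) = T ⊕ F = T
Z ⊕ X = F ⊕ F = F
(Z ⊕ X) ↔ Z = F ↔ F = T
V ↔ X = F ↔ F = T
((Z ⊕ X) ↔ Z) ⊕ (V ↔ X) = T ⊕ T = F
Y ⊕ V = F ⊕ F = F
¬(Y ⊕ V) = ¬F = T
¬(Y ⊕ V) ∧ V = T ∧ F = F
(((Z ⊕ X) ↔ Z) ⊕ (V ↔ X)) ↔ (¬(Y ⊕ V) ∧ V) = F ↔ F = T
((Y → V) ⊕ (((U → (X ⊕ (V ↔ X))) ↔ (X → Y)) → (U → Z))) → ((((Z ⊕ X) ↔ Z) ⊕ (V ↔ X)) ↔ (¬(Y ⊕ V) ∧ V)) = T → T = T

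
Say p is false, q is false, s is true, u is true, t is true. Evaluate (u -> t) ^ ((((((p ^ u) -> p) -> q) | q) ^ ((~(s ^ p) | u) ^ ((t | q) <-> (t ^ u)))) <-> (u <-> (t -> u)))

u -> t = True -> True = True
p ^ u = False ^ True = True
(p ^ u) -> p = True -> False = False
((p ^ u) -> p) -> q = False -> False = True
(((p ^ u) -> p) -> q) | q = True | False = True
s ^ p = True ^ False = True
~(s ^ p) = ~True = False
~(s ^ p) | u = False | True = True
t | q = True | False = True
t ^ u = True ^ True = False
(t | q) <-> (t ^ u) = True <-> False = False
(~(s ^ p) | u) ^ ((t | q) <-> (t ^ u)) = True ^ False = True
((((p ^ u) -> p) -> q) | q) ^ ((~(s ^ p) | u) ^ ((t | q) <-> (t ^ u))) = True ^ True = False
t -> u = True -> True = True
u <-> (t -> u) = True <-> True = True
(((((p ^ u) -> p) -> q) | q) ^ ((~(s ^ p) | u) ^ ((t | q) <-> (t ^ u)))) <-> (u <-> (t -> u)) = False <-> True = False
(u -> t) ^ ((((((p ^ u) -> p) -> q) | q) ^ ((~(s ^ p) | u) ^ ((t | q) <-> (t ^ u)))) <-> (u <-> (t -> u))) = True ^ False = True

True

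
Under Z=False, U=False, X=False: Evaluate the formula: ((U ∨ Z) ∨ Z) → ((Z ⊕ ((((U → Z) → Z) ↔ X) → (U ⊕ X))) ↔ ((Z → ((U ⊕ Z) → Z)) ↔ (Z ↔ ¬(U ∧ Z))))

U ∨ Z = False ∨ False = False
(U ∨ Z) ∨ Z = False ∨ False = False
U → Z = False → False = True
(U → Z) → Z = True → False = False
((U → Z) → Z) ↔ X = False ↔ False = True
U ⊕ X = False ⊕ False = False
(((U → Z) → Z) ↔ X) → (U ⊕ X) = True → False = False
Z ⊕ ((((U → Z) → Z) ↔ X) → (U ⊕ X)) = False ⊕ False = False
U ⊕ Z = False ⊕ False = False
(U ⊕ Z) → Z = False → False = True
Z → ((U ⊕ Z) → Z) = False → True = True
U ∧ Z = False ∧ False = False
¬(U ∧ Z) = ¬False = True
Z ↔ ¬(U ∧ Z) = False ↔ True = False
(Z → ((U ⊕ Z) → Z)) ↔ (Z ↔ ¬(U ∧ Z)) = True ↔ False = False
(Z ⊕ ((((U → Z) → Z) ↔ X) → (U ⊕ X))) ↔ ((Z → ((U ⊕ Z) → Z)) ↔ (Z ↔ ¬(U ∧ Z))) = False ↔ False = True
((U ∨ Z) ∨ Z) → ((Z ⊕ ((((U → Z) → Z) ↔ X) → (U ⊕ X))) ↔ ((Z → ((U ⊕ Z) → Z)) ↔ (Z ↔ ¬(U ∧ Z)))) = False → True = True

True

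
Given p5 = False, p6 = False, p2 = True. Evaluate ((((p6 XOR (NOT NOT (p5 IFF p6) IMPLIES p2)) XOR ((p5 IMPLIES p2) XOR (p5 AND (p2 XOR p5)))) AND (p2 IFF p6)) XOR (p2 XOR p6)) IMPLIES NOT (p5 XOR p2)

p5 IFF p6 = False IFF False = True
NOT (p5 IFF p6) = NOT True = False
NOT NOT (p5 IFF p6) = NOT False = True
NOT NOT (p5 IFF p6) IMPLIES p2 = True IMPLIES True = True
p6 XOR (NOT NOT (p5 IFF p6) IMPLIES p2) = False XOR True = True
p5 IMPLIES p2 = False IMPLIES True = True
p2 XOR p5 = True XOR False = True
p5 AND (p2 XOR p5) = False AND True = False
(p5 IMPLIES p2) XOR (p5 AND (p2 XOR p5)) = True XOR False = True
(p6 XOR (NOT NOT (p5 IFF p6) IMPLIES p2)) XOR ((p5 IMPLIES p2) XOR (p5 AND (p2 XOR p5))) = True XOR True = False
p2 IFF p6 = True IFF False = False
((p6 XOR (NOT NOT (p5 IFF p6) IMPLIES p2)) XOR ((p5 IMPLIES p2) XOR (p5 AND (p2 XOR p5)))) AND (p2 IFF p6) = False AND False = False
p2 XOR p6 = True XOR False = True
(((p6 XOR (NOT NOT (p5 IFF p6) IMPLIES p2)) XOR ((p5 IMPLIES p2) XOR (p5 AND (p2 XOR p5)))) AND (p2 IFF p6)) XOR (p2 XOR p6) = False XOR True = True
p5 XOR p2 = False XOR True = True
NOT (p5 XOR p2) = NOT True = False
((((p6 XOR (NOT NOT (p5 IFF p6) IMPLIES p2)) XOR ((p5 IMPLIES p2) XOR (p5 AND (p2 XOR p5)))) AND (p2 IFF p6)) XOR (p2 XOR p6)) IMPLIES NOT (p5 XOR p2) = True IMPLIES False = False

False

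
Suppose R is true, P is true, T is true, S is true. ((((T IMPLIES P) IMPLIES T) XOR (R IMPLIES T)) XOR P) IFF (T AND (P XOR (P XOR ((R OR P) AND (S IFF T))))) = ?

T IMPLIES P = true IMPLIES true = true
(T IMPLIES P) IMPLIES T = true IMPLIES true = true
R IMPLIES T = true IMPLIES true = true
((T IMPLIES P) IMPLIES T) XOR (R IMPLIES T) = true XOR true = false
(((T IMPLIES P) IMPLIES T) XOR (R IMPLIES T)) XOR P = false XOR true = true
R OR P = true OR true = true
S IFF T = true IFF true = true
(R OR P) AND (S IFF T) = true AND true = true
P XOR ((R OR P) AND (S IFF T)) = true XOR true = false
P XOR (P XOR ((R OR P) AND (S IFF T))) = true XOR false = true
T AND (P XOR (P XOR ((R OR P) AND (S IFF T)))) = true AND true = true
((((T IMPLIES P) IMPLIES T) XOR (R IMPLIES T)) XOR P) IFF (T AND (P XOR (P XOR ((R OR P) AND (S IFF T))))) = true IFF true = true

true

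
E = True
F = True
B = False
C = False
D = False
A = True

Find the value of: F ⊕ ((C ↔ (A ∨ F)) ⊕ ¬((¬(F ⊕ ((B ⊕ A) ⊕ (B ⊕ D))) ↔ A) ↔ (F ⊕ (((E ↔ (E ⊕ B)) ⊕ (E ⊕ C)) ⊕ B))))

True

A ∨ F = True ∨ True = True
C ↔ (A ∨ F) = False ↔ True = False
B ⊕ A = False ⊕ True = True
B ⊕ D = False ⊕ False = False
(B ⊕ A) ⊕ (B ⊕ D) = True ⊕ False = True
F ⊕ ((B ⊕ A) ⊕ (B ⊕ D)) = True ⊕ True = False
¬(F ⊕ ((B ⊕ A) ⊕ (B ⊕ D))) = ¬False = True
¬(F ⊕ ((B ⊕ A) ⊕ (B ⊕ D))) ↔ A = True ↔ True = True
E ⊕ B = True ⊕ False = True
E ↔ (E ⊕ B) = True ↔ True = True
E ⊕ C = True ⊕ False = True
(E ↔ (E ⊕ B)) ⊕ (E ⊕ C) = True ⊕ True = False
((E ↔ (E ⊕ B)) ⊕ (E ⊕ C)) ⊕ B = False ⊕ False = False
F ⊕ (((E ↔ (E ⊕ B)) ⊕ (E ⊕ C)) ⊕ B) = True ⊕ False = True
(¬(F ⊕ ((B ⊕ A) ⊕ (B ⊕ D))) ↔ A) ↔ (F ⊕ (((E ↔ (E ⊕ B)) ⊕ (E ⊕ C)) ⊕ B)) = True ↔ True = True
¬((¬(F ⊕ ((B ⊕ A) ⊕ (B ⊕ D))) ↔ A) ↔ (F ⊕ (((E ↔ (E ⊕ B)) ⊕ (E ⊕ C)) ⊕ B))) = ¬True = False
(C ↔ (A ∨ F)) ⊕ ¬((¬(F ⊕ ((B ⊕ A) ⊕ (B ⊕ D))) ↔ A) ↔ (F ⊕ (((E ↔ (E ⊕ B)) ⊕ (E ⊕ C)) ⊕ B))) = False ⊕ False = False
F ⊕ ((C ↔ (A ∨ F)) ⊕ ¬((¬(F ⊕ ((B ⊕ A) ⊕ (B ⊕ D))) ↔ A) ↔ (F ⊕ (((E ↔ (E ⊕ B)) ⊕ (E ⊕ C)) ⊕ B)))) = True ⊕ False = True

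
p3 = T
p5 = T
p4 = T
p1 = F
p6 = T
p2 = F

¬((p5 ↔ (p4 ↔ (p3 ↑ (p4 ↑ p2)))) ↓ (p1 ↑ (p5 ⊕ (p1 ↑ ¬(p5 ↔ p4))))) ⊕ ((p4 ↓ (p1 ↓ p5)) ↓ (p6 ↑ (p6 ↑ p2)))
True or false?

p4 ↑ p2 = T ↑ F = T
p3 ↑ (p4 ↑ p2) = T ↑ T = F
p4 ↔ (p3 ↑ (p4 ↑ p2)) = T ↔ F = F
p5 ↔ (p4 ↔ (p3 ↑ (p4 ↑ p2))) = T ↔ F = F
p5 ↔ p4 = T ↔ T = T
¬(p5 ↔ p4) = ¬T = F
p1 ↑ ¬(p5 ↔ p4) = F ↑ F = T
p5 ⊕ (p1 ↑ ¬(p5 ↔ p4)) = T ⊕ T = F
p1 ↑ (p5 ⊕ (p1 ↑ ¬(p5 ↔ p4))) = F ↑ F = T
(p5 ↔ (p4 ↔ (p3 ↑ (p4 ↑ p2)))) ↓ (p1 ↑ (p5 ⊕ (p1 ↑ ¬(p5 ↔ p4)))) = F ↓ T = F
¬((p5 ↔ (p4 ↔ (p3 ↑ (p4 ↑ p2)))) ↓ (p1 ↑ (p5 ⊕ (p1 ↑ ¬(p5 ↔ p4))))) = ¬F = T
p1 ↓ p5 = F ↓ T = F
p4 ↓ (p1 ↓ p5) = T ↓ F = F
p6 ↑ p2 = T ↑ F = T
p6 ↑ (p6 ↑ p2) = T ↑ T = F
(p4 ↓ (p1 ↓ p5)) ↓ (p6 ↑ (p6 ↑ p2)) = F ↓ F = T
¬((p5 ↔ (p4 ↔ (p3 ↑ (p4 ↑ p2)))) ↓ (p1 ↑ (p5 ⊕ (p1 ↑ ¬(p5 ↔ p4))))) ⊕ ((p4 ↓ (p1 ↓ p5)) ↓ (p6 ↑ (p6 ↑ p2))) = T ⊕ T = F

F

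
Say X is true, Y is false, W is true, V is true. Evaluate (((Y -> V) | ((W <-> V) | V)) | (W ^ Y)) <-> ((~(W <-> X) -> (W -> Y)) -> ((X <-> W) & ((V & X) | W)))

True

Y -> V = False -> True = True
W <-> V = True <-> True = True
(W <-> V) | V = True | True = True
(Y -> V) | ((W <-> V) | V) = True | True = True
W ^ Y = True ^ False = True
((Y -> V) | ((W <-> V) | V)) | (W ^ Y) = True | True = True
W <-> X = True <-> True = True
~(W <-> X) = ~True = False
W -> Y = True -> False = False
~(W <-> X) -> (W -> Y) = False -> False = True
X <-> W = True <-> True = True
V & X = True & True = True
(V & X) | W = True | True = True
(X <-> W) & ((V & X) | W) = True & True = True
(~(W <-> X) -> (W -> Y)) -> ((X <-> W) & ((V & X) | W)) = True -> True = True
(((Y -> V) | ((W <-> V) | V)) | (W ^ Y)) <-> ((~(W <-> X) -> (W -> Y)) -> ((X <-> W) & ((V & X) | W))) = True <-> True = True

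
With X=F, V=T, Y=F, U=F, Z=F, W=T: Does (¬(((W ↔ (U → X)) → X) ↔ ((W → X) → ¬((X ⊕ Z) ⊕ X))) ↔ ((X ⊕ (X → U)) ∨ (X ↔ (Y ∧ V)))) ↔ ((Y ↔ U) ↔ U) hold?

F

U → X = F → F = T
W ↔ (U → X) = T ↔ T = T
(W ↔ (U → X)) → X = T → F = F
W → X = T → F = F
X ⊕ Z = F ⊕ F = F
(X ⊕ Z) ⊕ X = F ⊕ F = F
¬((X ⊕ Z) ⊕ X) = ¬F = T
(W → X) → ¬((X ⊕ Z) ⊕ X) = F → T = T
((W ↔ (U → X)) → X) ↔ ((W → X) → ¬((X ⊕ Z) ⊕ X)) = F ↔ T = F
¬(((W ↔ (U → X)) → X) ↔ ((W → X) → ¬((X ⊕ Z) ⊕ X))) = ¬F = T
X → U = F → F = T
X ⊕ (X → U) = F ⊕ T = T
Y ∧ V = F ∧ T = F
X ↔ (Y ∧ V) = F ↔ F = T
(X ⊕ (X → U)) ∨ (X ↔ (Y ∧ V)) = T ∨ T = T
¬(((W ↔ (U → X)) → X) ↔ ((W → X) → ¬((X ⊕ Z) ⊕ X))) ↔ ((X ⊕ (X → U)) ∨ (X ↔ (Y ∧ V))) = T ↔ T = T
Y ↔ U = F ↔ F = T
(Y ↔ U) ↔ U = T ↔ F = F
(¬(((W ↔ (U → X)) → X) ↔ ((W → X) → ¬((X ⊕ Z) ⊕ X))) ↔ ((X ⊕ (X → U)) ∨ (X ↔ (Y ∧ V)))) ↔ ((Y ↔ U) ↔ U) = T ↔ F = F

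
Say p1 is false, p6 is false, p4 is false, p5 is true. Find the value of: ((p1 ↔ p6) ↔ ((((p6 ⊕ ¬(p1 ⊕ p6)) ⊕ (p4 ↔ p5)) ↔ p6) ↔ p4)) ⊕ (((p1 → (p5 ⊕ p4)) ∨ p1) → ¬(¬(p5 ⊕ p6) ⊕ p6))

False

p1 ↔ p6 = False ↔ False = True
p1 ⊕ p6 = False ⊕ False = False
¬(p1 ⊕ p6) = ¬False = True
p6 ⊕ ¬(p1 ⊕ p6) = False ⊕ True = True
p4 ↔ p5 = False ↔ True = False
(p6 ⊕ ¬(p1 ⊕ p6)) ⊕ (p4 ↔ p5) = True ⊕ False = True
((p6 ⊕ ¬(p1 ⊕ p6)) ⊕ (p4 ↔ p5)) ↔ p6 = True ↔ False = False
(((p6 ⊕ ¬(p1 ⊕ p6)) ⊕ (p4 ↔ p5)) ↔ p6) ↔ p4 = False ↔ False = True
(p1 ↔ p6) ↔ ((((p6 ⊕ ¬(p1 ⊕ p6)) ⊕ (p4 ↔ p5)) ↔ p6) ↔ p4) = True ↔ True = True
p5 ⊕ p4 = True ⊕ False = True
p1 → (p5 ⊕ p4) = False → True = True
(p1 → (p5 ⊕ p4)) ∨ p1 = True ∨ False = True
p5 ⊕ p6 = True ⊕ False = True
¬(p5 ⊕ p6) = ¬True = False
¬(p5 ⊕ p6) ⊕ p6 = False ⊕ False = False
¬(¬(p5 ⊕ p6) ⊕ p6) = ¬False = True
((p1 → (p5 ⊕ p4)) ∨ p1) → ¬(¬(p5 ⊕ p6) ⊕ p6) = True → True = True
((p1 ↔ p6) ↔ ((((p6 ⊕ ¬(p1 ⊕ p6)) ⊕ (p4 ↔ p5)) ↔ p6) ↔ p4)) ⊕ (((p1 → (p5 ⊕ p4)) ∨ p1) → ¬(¬(p5 ⊕ p6) ⊕ p6)) = True ⊕ True = False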